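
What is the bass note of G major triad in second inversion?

G major triad = G–B–D. Second inversion → fifth in the bass = D.

D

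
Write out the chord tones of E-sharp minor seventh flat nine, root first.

E-sharp, G-sharp, B-sharp, D-sharp, F-sharp

Root E-sharp, quality minor seventh flat nine:
root → E-sharp
3rd (minor 3rd) → G-sharp
5th (perfect 5th) → B-sharp
7th (minor 7th) → D-sharp
9th (minor 9th) → F-sharp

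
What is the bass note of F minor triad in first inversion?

A-flat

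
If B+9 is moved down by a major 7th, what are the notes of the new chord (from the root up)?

C, E, G#, Bb, D

B down a major 7th → C. New chord: C dominant ninth sharp five.
Root: C
Major 3rd (3rd): E
Augmented 5th (5th): G#
Minor 7th (7th): Bb
Major 9th (9th): D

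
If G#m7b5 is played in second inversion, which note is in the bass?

D

G#m7b5 in root position is G#–B–D–F#.
Second inversion places the fifth in the bass, which is D.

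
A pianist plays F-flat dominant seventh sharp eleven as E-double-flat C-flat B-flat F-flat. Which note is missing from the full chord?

A-flat

F-flat dominant seventh sharp eleven = F-flat, A-flat, C-flat, E-double-flat, B-flat. The voicing lacks the 3rd (major 3rd), A-flat.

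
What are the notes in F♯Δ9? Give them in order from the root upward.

F♯Δ9: major ninth on F#.
Root: F#
Major 3rd (3rd): A#
Perfect 5th (5th): C#
Major 7th (7th): E#
Major 9th (9th): G#

F# – A# – C# – E# – G#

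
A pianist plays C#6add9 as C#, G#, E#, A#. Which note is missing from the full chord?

D#

C#6add9 = C#, E#, G#, A#, D#. The voicing lacks the 9th (major 9th), D#.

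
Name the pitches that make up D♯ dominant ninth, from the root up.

D#  F##  A#  C#  E#

D♯ dominant ninth is a dominant ninth built on D#.
D# — root
F## — major 3rd
A# — perfect 5th
C# — minor 7th
E# — major 9th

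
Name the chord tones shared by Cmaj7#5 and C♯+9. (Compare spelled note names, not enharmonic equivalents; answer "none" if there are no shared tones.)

B

Cmaj7#5 = C, E, G#, B.
C♯+9 = C#, E#, G##, B, D#.
Shared: B.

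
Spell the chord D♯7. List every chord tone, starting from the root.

Root D♯, quality dominant seventh:
- root: D♯
- major 3rd: F𝄪
- perfect 5th: A♯
- minor 7th: C♯

D♯ F𝄪 A♯ C♯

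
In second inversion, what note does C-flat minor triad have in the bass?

C-flat minor triad in root position is C-flat–E-double-flat–G-flat.
Second inversion places the fifth in the bass, which is G-flat.

G-flat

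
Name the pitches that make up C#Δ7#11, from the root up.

C#  E#  G#  B#  F##

C#Δ7#11: major seventh sharp eleven on C#.
- root: C#
- major 3rd: E#
- perfect 5th: G#
- major 7th: B#
- augmented 11th: F##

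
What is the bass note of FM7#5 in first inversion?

FM7#5 in root position is F–A–C#–E.
First inversion places the third in the bass, which is A.

A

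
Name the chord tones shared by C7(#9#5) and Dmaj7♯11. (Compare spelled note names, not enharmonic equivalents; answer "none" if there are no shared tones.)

G#

C7(#9#5) = C, E, G#, Bb, D#.
Dmaj7♯11 = D, F#, A, C#, G#.
Shared: G#.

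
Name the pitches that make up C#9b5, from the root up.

C# E# G B D#

C#9b5: dominant ninth flat five on C#.
root → C#
3rd (major 3rd) → E#
5th (diminished 5th) → G
7th (minor 7th) → B
9th (major 9th) → D#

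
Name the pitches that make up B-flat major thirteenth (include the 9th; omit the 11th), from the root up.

B-flat major thirteenth is a major thirteenth built on B-flat.
- root: B-flat
- major 3rd: D
- perfect 5th: F
- major 7th: A
- major 9th: C
- major 13th: G

B-flat  D  F  A  C  G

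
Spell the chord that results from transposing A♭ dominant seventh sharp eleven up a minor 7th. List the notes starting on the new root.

G-flat, B-flat, D-flat, F-flat, C

A-flat up a minor 7th → G-flat. New chord: G-flat dominant seventh sharp eleven.
root → G-flat
3rd (major 3rd) → B-flat
5th (perfect 5th) → D-flat
7th (minor 7th) → F-flat
11th (augmented 11th) → C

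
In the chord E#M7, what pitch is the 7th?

Root of E#M7 = E#. The 7th is a major 7th: E# up a major 7th → D##.

D##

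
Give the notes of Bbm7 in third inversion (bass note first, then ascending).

Bbm7 = B♭–D♭–F–A♭; third inversion → seventh (A♭) lowest.

A♭  B♭  D♭  F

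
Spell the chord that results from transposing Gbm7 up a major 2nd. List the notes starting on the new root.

A♭ C♭ E♭ G♭

G♭ up a major 2nd → A♭. New chord: A♭ minor seventh.
- root: A♭
- minor 3rd: C♭
- perfect 5th: E♭
- minor 7th: G♭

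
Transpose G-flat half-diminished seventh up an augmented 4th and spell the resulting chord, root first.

An augmented 4th up from G-flat is C, so the new chord is C half-diminished seventh.
C — root
E-flat — minor 3rd
G-flat — diminished 5th
B-flat — minor 7th

C, E-flat, G-flat, B-flat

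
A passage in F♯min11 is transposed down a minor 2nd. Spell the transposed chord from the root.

E#, G#, B#, D#, F##, A#

A minor 2nd down from F# is E#, so the new chord is E# minor eleventh.
root → E#
3rd (minor 3rd) → G#
5th (perfect 5th) → B#
7th (minor 7th) → D#
9th (major 9th) → F##
11th (perfect 11th) → A#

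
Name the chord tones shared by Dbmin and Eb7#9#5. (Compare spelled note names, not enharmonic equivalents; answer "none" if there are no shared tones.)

Db

Dbmin = Db, Fb, Ab.
Eb7#9#5 = Eb, G, B, Db, F#.
Shared: Db.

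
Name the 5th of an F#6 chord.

F#6 is built on F♯; its 5th is a perfect 5th above the root.
A fifth above F uses the letter C, and the perfect 5th above F♯ is C♯.

C♯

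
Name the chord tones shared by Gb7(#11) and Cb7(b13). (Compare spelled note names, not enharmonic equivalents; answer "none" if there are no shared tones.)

G♭

Gb7(#11): G♭ B♭ D♭ F♭ C
Cb7(b13): C♭ E♭ G♭ B𝄫 A𝄫
Common to both → G♭.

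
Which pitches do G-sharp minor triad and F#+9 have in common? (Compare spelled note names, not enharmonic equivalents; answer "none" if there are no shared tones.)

G-sharp minor triad: G# B D#
F#+9: F# A# C## E G#
Common to both → G#.

G#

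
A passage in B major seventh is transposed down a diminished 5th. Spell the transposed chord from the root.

Transposed root: B → E# (diminished 5th down). So we spell E# major seventh:
Root: E#
Major 3rd (3rd): G##
Perfect 5th (5th): B#
Major 7th (7th): D##

E#  G##  B#  D##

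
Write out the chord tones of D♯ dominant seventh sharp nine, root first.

D♯ dominant seventh sharp nine is a dominant seventh sharp nine built on D♯.
Root: D♯
Major 3rd (3rd): F𝄪
Perfect 5th (5th): A♯
Minor 7th (7th): C♯
Augmented 9th (9th): E𝄪

D♯ F𝄪 A♯ C♯ E𝄪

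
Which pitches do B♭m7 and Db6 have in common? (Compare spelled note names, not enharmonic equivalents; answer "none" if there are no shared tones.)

Bb  Db  F  Ab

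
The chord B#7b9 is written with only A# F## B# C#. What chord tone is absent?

D##

B#7b9 = B#, D##, F##, A#, C#. The voicing lacks the 3rd (major 3rd), D##.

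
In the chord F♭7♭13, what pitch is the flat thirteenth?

Root of F♭7♭13 = Fb. The 13th is a minor 13th: Fb up a minor 13th → Dbb.

Dbb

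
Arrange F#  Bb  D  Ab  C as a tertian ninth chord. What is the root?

Bb

Arranged so that each adjacent pair is a third by letter name: Bb – D – F# – Ab – C.
The bottom of that stack, Bb, is the root (this is Bb dominant ninth sharp five).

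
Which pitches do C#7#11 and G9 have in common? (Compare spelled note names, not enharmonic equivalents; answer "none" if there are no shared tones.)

B

C#7#11: C# E# G# B F##
G9: G B D F A
Common to both → B.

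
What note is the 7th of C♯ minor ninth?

Root of C♯ minor ninth = C#. The 7th is a minor 7th: C# up a minor 7th → B.

B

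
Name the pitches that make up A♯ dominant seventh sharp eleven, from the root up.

A♯ dominant seventh sharp eleven is a dominant seventh sharp eleven built on A♯.
- root: A♯
- major 3rd: C𝄪
- perfect 5th: E♯
- minor 7th: G♯
- augmented 11th: D𝄪

A♯ C𝄪 E♯ G♯ D𝄪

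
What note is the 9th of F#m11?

G#

Root of F#m11 = F#. The 9th is a major 9th: F# up a major 9th → G#.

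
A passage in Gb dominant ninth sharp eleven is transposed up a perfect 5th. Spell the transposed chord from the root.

D♭ – F – A♭ – C♭ – E♭ – G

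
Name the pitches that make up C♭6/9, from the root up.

Cb  Eb  Gb  Ab  Db

Root Cb, quality six-nine:
root → Cb
3rd (major 3rd) → Eb
5th (perfect 5th) → Gb
6th (major 6th) → Ab
9th (major 9th) → Db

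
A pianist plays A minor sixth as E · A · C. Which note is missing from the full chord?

F#

The full A minor sixth chord is A, C, E, F#.
Comparing with the voicing, the major 6th (6th) — F# — is absent.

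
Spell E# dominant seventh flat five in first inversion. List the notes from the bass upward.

E# dominant seventh flat five = E#–G##–B–D#; first inversion → third (G##) lowest.

G## B D# E#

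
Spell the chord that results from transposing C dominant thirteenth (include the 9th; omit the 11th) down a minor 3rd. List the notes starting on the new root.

A, C-sharp, E, G, B, F-sharp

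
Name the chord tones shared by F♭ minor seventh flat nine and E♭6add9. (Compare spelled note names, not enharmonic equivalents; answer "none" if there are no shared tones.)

none

F♭ minor seventh flat nine: Fb Abb Cb Ebb Gbb
E♭6add9: Eb G Bb C F
Common to both → none.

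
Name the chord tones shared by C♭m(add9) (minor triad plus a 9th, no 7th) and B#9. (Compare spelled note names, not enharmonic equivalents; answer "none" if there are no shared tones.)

none

C♭m(add9) = Cb, Ebb, Gb, Db.
B#9 = B#, D##, F##, A#, C##.
Shared: none.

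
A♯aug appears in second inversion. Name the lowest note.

A♯aug = A#–C##–E##. Second inversion → fifth in the bass = E##.

E##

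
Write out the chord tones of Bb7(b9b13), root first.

Root Bb, quality dominant seventh flat nine flat thirteen:
Bb — root
D — major 3rd
F — perfect 5th
Ab — minor 7th
Cb — minor 9th
Gb — minor 13th

Bb D F Ab Cb Gb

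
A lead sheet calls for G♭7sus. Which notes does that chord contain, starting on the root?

G♭7sus: dominant seventh suspended fourth on Gb.
root → Gb
4th (perfect 4th) → Cb
5th (perfect 5th) → Db
7th (minor 7th) → Fb

Gb Cb Db Fb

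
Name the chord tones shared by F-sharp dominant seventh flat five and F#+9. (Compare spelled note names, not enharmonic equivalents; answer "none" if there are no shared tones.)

F-sharp dominant seventh flat five = F#, A#, C, E.
F#+9 = F#, A#, C##, E, G#.
Shared: F#, A#, E.

F#  A#  E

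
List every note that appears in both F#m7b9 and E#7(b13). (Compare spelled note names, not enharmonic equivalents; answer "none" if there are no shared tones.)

F#m7b9 = F#, A, C#, E, G.
E#7(b13) = E#, G##, B#, D#, C#.
Shared: C#.

C#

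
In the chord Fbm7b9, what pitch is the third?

Abb

Fbm7b9 is built on Fb; its 3rd is a minor 3rd above the root.
A third above F uses the letter A, and the minor 3rd above Fb is Abb.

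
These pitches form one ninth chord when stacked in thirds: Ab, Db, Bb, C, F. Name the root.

Bb

Stacking in thirds gives Bb – Db – F – Ab – C, so Bb is the root — Bb minor ninth.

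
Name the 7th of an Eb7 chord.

Db

Root of Eb7 = Eb. The 7th is a minor 7th: Eb up a minor 7th → Db.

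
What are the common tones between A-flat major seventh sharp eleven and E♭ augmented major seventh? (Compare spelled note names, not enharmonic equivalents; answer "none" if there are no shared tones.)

E-flat G D

A-flat major seventh sharp eleven: A-flat C E-flat G D
E♭ augmented major seventh: E-flat G B D
Common to both → E-flat, G, D.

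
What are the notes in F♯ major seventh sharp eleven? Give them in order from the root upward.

F-sharp, A-sharp, C-sharp, E-sharp, B-sharp

F♯ major seventh sharp eleven: major seventh sharp eleven on F-sharp.
Root: F-sharp
Major 3rd (3rd): A-sharp
Perfect 5th (5th): C-sharp
Major 7th (7th): E-sharp
Augmented 11th (11th): B-sharp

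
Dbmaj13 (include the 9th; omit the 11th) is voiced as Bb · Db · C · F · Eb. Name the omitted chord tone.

Ab

Dbmaj13 = Db, F, Ab, C, Eb, Bb. The voicing lacks the 5th (perfect 5th), Ab.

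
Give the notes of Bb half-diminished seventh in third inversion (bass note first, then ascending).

Bb half-diminished seventh = Bb–Db–Fb–Ab; third inversion → seventh (Ab) lowest.

Ab – Bb – Db – Fb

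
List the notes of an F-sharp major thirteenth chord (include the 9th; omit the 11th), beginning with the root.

Root F#, quality major thirteenth:
Root: F#
Major 3rd (3rd): A#
Perfect 5th (5th): C#
Major 7th (7th): E#
Major 9th (9th): G#
Major 13th (13th): D#

F#, A#, C#, E#, G#, D#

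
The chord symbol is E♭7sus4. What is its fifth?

B♭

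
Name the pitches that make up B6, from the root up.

B6: major sixth on B.
Root: B
Major 3rd (3rd): D#
Perfect 5th (5th): F#
Major 6th (6th): G#

B, D#, F#, G#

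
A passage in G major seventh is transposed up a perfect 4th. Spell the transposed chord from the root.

Transposed root: G → C (perfect 4th up). So we spell C major seventh:
Root: C
Major 3rd (3rd): E
Perfect 5th (5th): G
Major 7th (7th): B

C, E, G, B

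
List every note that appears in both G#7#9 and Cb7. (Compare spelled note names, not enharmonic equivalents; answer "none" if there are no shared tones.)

none

G#7#9: G# B# D# F# A##
Cb7: Cb Eb Gb Bbb
Common to both → none.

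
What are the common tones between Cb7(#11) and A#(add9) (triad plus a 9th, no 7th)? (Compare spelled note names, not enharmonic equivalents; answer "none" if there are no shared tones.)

none

Cb7(#11): Cb Eb Gb Bbb F
A#(add9): A# C## E# B#
Common to both → none.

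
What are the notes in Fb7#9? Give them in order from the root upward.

Root Fb, quality dominant seventh sharp nine:
Root: Fb
Major 3rd (3rd): Ab
Perfect 5th (5th): Cb
Minor 7th (7th): Ebb
Augmented 9th (9th): G

Fb  Ab  Cb  Ebb  G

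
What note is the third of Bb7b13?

D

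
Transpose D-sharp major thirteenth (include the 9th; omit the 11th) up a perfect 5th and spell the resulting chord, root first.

A# – C## – E# – G## – B# – F##

Transposed root: D# → A# (perfect 5th up). So we spell A# major thirteenth:
root → A#
3rd (major 3rd) → C##
5th (perfect 5th) → E#
7th (major 7th) → G##
9th (major 9th) → B#
13th (major 13th) → F##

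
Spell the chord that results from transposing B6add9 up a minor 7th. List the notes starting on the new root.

A, C#, E, F#, B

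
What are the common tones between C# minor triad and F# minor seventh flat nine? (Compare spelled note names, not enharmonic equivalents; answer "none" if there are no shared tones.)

C# minor triad = C#, E, G#.
F# minor seventh flat nine = F#, A, C#, E, G.
Shared: C#, E.

C#, E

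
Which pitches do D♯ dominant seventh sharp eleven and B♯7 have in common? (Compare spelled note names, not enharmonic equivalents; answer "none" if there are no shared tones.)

D♯ dominant seventh sharp eleven = D#, F##, A#, C#, G##.
B♯7 = B#, D##, F##, A#.
Shared: F##, A#.

F##  A#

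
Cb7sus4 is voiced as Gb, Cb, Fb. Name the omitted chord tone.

Bbb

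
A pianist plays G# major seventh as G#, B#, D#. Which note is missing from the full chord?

F##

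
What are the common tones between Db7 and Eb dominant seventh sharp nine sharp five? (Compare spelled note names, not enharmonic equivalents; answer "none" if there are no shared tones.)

Db

Db7 = Db, F, Ab, Cb.
Eb dominant seventh sharp nine sharp five = Eb, G, B, Db, F#.
Shared: Db.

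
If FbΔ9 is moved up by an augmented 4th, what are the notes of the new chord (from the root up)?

Fb up an augmented 4th → Bb. New chord: Bb major ninth.
root → Bb
3rd (major 3rd) → D
5th (perfect 5th) → F
7th (major 7th) → A
9th (major 9th) → C

Bb, D, F, A, C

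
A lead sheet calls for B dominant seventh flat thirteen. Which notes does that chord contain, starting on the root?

B, D-sharp, F-sharp, A, G

B dominant seventh flat thirteen is a dominant seventh flat thirteen built on B.
Root: B
Major 3rd (3rd): D-sharp
Perfect 5th (5th): F-sharp
Minor 7th (7th): A
Minor 13th (13th): G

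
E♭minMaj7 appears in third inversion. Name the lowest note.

D

E♭minMaj7 = E♭–G♭–B♭–D. Third inversion → seventh in the bass = D.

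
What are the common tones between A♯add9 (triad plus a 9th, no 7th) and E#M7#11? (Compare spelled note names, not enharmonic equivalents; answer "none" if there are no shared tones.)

E#, B#

A♯add9 = A#, C##, E#, B#.
E#M7#11 = E#, G##, B#, D##, A##.
Shared: E#, B#.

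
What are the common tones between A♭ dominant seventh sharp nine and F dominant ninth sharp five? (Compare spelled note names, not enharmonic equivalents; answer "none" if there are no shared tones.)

E-flat

A♭ dominant seventh sharp nine: A-flat C E-flat G-flat B
F dominant ninth sharp five: F A C-sharp E-flat G
Common to both → E-flat.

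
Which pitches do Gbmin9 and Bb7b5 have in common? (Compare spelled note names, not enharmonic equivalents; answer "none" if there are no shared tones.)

Gbmin9 = Gb, Bbb, Db, Fb, Ab.
Bb7b5 = Bb, D, Fb, Ab.
Shared: Fb, Ab.

Fb – Ab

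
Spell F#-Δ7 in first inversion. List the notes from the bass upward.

A  C#  E#  F#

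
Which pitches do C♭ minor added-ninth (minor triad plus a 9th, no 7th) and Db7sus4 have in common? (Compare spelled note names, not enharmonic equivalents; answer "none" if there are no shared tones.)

C♭ minor added-ninth: Cb Ebb Gb Db
Db7sus4: Db Gb Ab Cb
Common to both → Cb, Gb, Db.

Cb – Gb – Db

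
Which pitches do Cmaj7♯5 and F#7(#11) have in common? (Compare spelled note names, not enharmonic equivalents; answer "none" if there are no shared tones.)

Cmaj7♯5 = C, E, G#, B.
F#7(#11) = F#, A#, C#, E, B#.
Shared: E.

E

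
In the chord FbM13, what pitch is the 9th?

G♭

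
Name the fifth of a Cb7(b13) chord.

G♭

Root of Cb7(b13) = C♭. The 5th is a perfect 5th: C♭ up a perfect 5th → G♭.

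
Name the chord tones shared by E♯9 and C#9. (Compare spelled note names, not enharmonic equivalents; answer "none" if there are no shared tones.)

E♯, D♯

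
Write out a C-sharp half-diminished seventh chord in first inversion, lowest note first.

In root position, C-sharp half-diminished seventh is C-sharp–E–G–B.
First inversion puts the third (E) in the bass.

E  G  B  C-sharp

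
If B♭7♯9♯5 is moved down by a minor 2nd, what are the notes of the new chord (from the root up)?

A, C#, E#, G, B#

A minor 2nd down from Bb is A, so the new chord is A dominant seventh sharp nine sharp five.
- root: A
- major 3rd: C#
- augmented 5th: E#
- minor 7th: G
- augmented 9th: B#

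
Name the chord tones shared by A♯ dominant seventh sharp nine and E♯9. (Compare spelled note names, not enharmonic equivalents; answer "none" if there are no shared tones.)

E#

A♯ dominant seventh sharp nine: A# C## E# G# B##
E♯9: E# G## B# D# F##
Common to both → E#.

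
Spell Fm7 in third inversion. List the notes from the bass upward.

Eb, F, Ab, C

Fm7 = F–Ab–C–Eb; third inversion → seventh (Eb) lowest.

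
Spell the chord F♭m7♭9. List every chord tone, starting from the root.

F♭  A𝄫  C♭  E𝄫  G𝄫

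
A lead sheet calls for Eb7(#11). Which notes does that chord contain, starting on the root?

Eb, G, Bb, Db, A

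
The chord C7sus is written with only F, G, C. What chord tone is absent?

B♭

The full C7sus chord is C, F, G, B♭.
Comparing with the voicing, the minor 7th (7th) — B♭ — is absent.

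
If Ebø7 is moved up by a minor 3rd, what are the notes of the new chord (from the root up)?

Gb, Bbb, Dbb, Fb

Transposed root: Eb → Gb (minor 3rd up). So we spell Gb half-diminished seventh:
- root: Gb
- minor 3rd: Bbb
- diminished 5th: Dbb
- minor 7th: Fb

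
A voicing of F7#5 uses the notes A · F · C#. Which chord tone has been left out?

Eb

The full F7#5 chord is F, A, C#, Eb.
Comparing with the voicing, the minor 7th (7th) — Eb — is absent.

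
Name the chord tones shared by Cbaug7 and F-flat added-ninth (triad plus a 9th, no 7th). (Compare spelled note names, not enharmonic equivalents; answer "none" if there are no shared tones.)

Cbaug7 = Cb, Eb, G, Bbb.
F-flat added-ninth = Fb, Ab, Cb, Gb.
Shared: Cb.

Cb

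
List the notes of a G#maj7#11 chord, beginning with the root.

Root G#, quality major seventh sharp eleven:
Root: G#
Major 3rd (3rd): B#
Perfect 5th (5th): D#
Major 7th (7th): F##
Augmented 11th (11th): C##

G#, B#, D#, F##, C##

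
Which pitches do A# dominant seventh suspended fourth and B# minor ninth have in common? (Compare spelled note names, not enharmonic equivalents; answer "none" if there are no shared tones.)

A# dominant seventh suspended fourth: A-sharp D-sharp E-sharp G-sharp
B# minor ninth: B-sharp D-sharp F-double-sharp A-sharp C-double-sharp
Common to both → A-sharp, D-sharp.

A-sharp D-sharp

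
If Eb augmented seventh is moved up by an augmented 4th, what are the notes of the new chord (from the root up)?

E-flat up an augmented 4th → A. New chord: A augmented seventh.
Root: A
Major 3rd (3rd): C-sharp
Augmented 5th (5th): E-sharp
Minor 7th (7th): G

A, C-sharp, E-sharp, G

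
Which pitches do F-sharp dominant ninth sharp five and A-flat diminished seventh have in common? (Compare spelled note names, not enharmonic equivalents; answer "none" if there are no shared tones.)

none

F-sharp dominant ninth sharp five: F-sharp A-sharp C-double-sharp E G-sharp
A-flat diminished seventh: A-flat C-flat E-double-flat G-double-flat
Common to both → none.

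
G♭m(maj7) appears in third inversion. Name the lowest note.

F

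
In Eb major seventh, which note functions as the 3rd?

G

Root of Eb major seventh = Eb. The 3rd is a major 3rd: Eb up a major 3rd → G.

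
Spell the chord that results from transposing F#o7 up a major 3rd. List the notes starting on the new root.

A# C# E G

Transposed root: F# → A# (major 3rd up). So we spell A# diminished seventh:
Root: A#
Minor 3rd (3rd): C#
Diminished 5th (5th): E
Diminished 7th (7th): G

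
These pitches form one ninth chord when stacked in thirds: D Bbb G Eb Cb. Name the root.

Arranged so that each adjacent pair is a third by letter name: Cb – Eb – G – Bbb – D.
The bottom of that stack, Cb, is the root (this is Cb dominant seventh sharp nine sharp five).

Cb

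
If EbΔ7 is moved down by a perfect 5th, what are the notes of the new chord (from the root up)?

Transposed root: Eb → Ab (perfect 5th down). So we spell Ab major seventh:
Root: Ab
Major 3rd (3rd): C
Perfect 5th (5th): Eb
Major 7th (7th): G

Ab C Eb G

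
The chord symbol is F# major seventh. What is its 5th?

C♯

Root of F# major seventh = F♯. The 5th is a perfect 5th: F♯ up a perfect 5th → C♯.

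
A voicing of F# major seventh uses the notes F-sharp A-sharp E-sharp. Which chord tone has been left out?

F# major seventh = F-sharp, A-sharp, C-sharp, E-sharp. The voicing lacks the 5th (perfect 5th), C-sharp.

C-sharp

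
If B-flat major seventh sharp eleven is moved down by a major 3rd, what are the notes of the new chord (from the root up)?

G♭ B♭ D♭ F C

Transposed root: B♭ → G♭ (major 3rd down). So we spell G♭ major seventh sharp eleven:
G♭ — root
B♭ — major 3rd
D♭ — perfect 5th
F — major 7th
C — augmented 11th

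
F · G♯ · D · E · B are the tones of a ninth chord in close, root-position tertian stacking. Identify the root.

Stacking in thirds gives E – G♯ – B – D – F, so E is the root — E dominant seventh flat nine.

E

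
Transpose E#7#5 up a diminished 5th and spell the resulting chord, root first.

B D# F## A

E# up a diminished 5th → B. New chord: B augmented seventh.
root → B
3rd (major 3rd) → D#
5th (augmented 5th) → F##
7th (minor 7th) → A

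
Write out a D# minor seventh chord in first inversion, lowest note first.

F#, A#, C#, D#

D# minor seventh = D#–F#–A#–C#; first inversion → third (F#) lowest.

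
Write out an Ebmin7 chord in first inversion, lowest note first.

Ebmin7 = Eb–Gb–Bb–Db; first inversion → third (Gb) lowest.

Gb, Bb, Db, Eb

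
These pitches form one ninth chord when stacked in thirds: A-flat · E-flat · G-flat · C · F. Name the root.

Arranged so that each adjacent pair is a third by letter name: F – A-flat – C – E-flat – G-flat.
The bottom of that stack, F, is the root (this is F minor seventh flat nine).

F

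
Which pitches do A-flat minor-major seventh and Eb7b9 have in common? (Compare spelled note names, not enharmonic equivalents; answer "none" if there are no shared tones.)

A-flat minor-major seventh = Ab, Cb, Eb, G.
Eb7b9 = Eb, G, Bb, Db, Fb.
Shared: Eb, G.

Eb G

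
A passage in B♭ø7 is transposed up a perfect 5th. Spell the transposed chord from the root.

B♭ up a perfect 5th → F. New chord: F half-diminished seventh.
F — root
A♭ — minor 3rd
C♭ — diminished 5th
E♭ — minor 7th

F, A♭, C♭, E♭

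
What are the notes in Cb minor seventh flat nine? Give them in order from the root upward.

Cb minor seventh flat nine is a minor seventh flat nine built on Cb.
Root: Cb
Minor 3rd (3rd): Ebb
Perfect 5th (5th): Gb
Minor 7th (7th): Bbb
Minor 9th (9th): Dbb

Cb Ebb Gb Bbb Dbb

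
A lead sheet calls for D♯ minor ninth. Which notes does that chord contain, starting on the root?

D-sharp, F-sharp, A-sharp, C-sharp, E-sharp

D♯ minor ninth is a minor ninth built on D-sharp.
Root: D-sharp
Minor 3rd (3rd): F-sharp
Perfect 5th (5th): A-sharp
Minor 7th (7th): C-sharp
Major 9th (9th): E-sharp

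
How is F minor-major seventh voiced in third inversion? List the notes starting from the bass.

In root position, F minor-major seventh is F–A-flat–C–E.
Third inversion puts the seventh (E) in the bass.

E, F, A-flat, C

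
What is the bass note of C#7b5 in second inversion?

C#7b5 = C♯–E♯–G–B. Second inversion → fifth in the bass = G.

G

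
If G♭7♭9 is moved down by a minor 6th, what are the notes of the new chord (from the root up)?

Transposed root: Gb → Bb (minor 6th down). So we spell Bb dominant seventh flat nine:
Root: Bb
Major 3rd (3rd): D
Perfect 5th (5th): F
Minor 7th (7th): Ab
Minor 9th (9th): Cb

Bb D F Ab Cb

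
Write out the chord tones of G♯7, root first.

G♯7 is a dominant seventh built on G♯.
G♯ — root
B♯ — major 3rd
D♯ — perfect 5th
F♯ — minor 7th

G♯  B♯  D♯  F♯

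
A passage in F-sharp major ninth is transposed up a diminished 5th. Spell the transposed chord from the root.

F♯ up a diminished 5th → C. New chord: C major ninth.
Root: C
Major 3rd (3rd): E
Perfect 5th (5th): G
Major 7th (7th): B
Major 9th (9th): D

C, E, G, B, D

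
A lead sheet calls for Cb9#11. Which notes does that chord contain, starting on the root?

C♭ E♭ G♭ B𝄫 D♭ F

Cb9#11: dominant ninth sharp eleven on C♭.
- root: C♭
- major 3rd: E♭
- perfect 5th: G♭
- minor 7th: B𝄫
- major 9th: D♭
- augmented 11th: F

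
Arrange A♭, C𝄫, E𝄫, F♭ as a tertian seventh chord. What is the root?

Stacking in thirds gives F♭ – A♭ – C𝄫 – E𝄫, so F♭ is the root — F♭ dominant seventh flat five.

F♭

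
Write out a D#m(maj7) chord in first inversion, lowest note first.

In root position, D#m(maj7) is D#–F#–A#–C##.
First inversion puts the third (F#) in the bass.

F# A# C## D#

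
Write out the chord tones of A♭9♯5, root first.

Root Ab, quality dominant ninth sharp five:
Ab — root
C — major 3rd
E — augmented 5th
Gb — minor 7th
Bb — major 9th

Ab – C – E – Gb – Bb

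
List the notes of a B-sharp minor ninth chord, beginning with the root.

B-sharp minor ninth: minor ninth on B-sharp.
- root: B-sharp
- minor 3rd: D-sharp
- perfect 5th: F-double-sharp
- minor 7th: A-sharp
- major 9th: C-double-sharp

B-sharp, D-sharp, F-double-sharp, A-sharp, C-double-sharp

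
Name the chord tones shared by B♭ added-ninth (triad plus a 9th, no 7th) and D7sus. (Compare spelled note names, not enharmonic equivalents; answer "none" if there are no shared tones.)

B♭ added-ninth: Bb D F C
D7sus: D G A C
Common to both → D, C.

D  C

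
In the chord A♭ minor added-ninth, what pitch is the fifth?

Eb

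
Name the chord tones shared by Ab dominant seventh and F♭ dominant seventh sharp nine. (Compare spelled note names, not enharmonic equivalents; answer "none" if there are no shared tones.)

A-flat

Ab dominant seventh: A-flat C E-flat G-flat
F♭ dominant seventh sharp nine: F-flat A-flat C-flat E-double-flat G
Common to both → A-flat.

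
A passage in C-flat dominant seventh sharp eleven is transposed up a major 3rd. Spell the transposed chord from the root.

C♭ up a major 3rd → E♭. New chord: E♭ dominant seventh sharp eleven.
root → E♭
3rd (major 3rd) → G
5th (perfect 5th) → B♭
7th (minor 7th) → D♭
11th (augmented 11th) → A

E♭  G  B♭  D♭  A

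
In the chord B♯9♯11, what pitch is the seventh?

A#

B♯9♯11 is built on B#; its 7th is a minor 7th above the root.
A seventh above B uses the letter A, and the minor 7th above B# is A#.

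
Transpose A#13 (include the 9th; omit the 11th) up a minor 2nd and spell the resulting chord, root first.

B, D#, F#, A, C#, G#

A minor 2nd up from A# is B, so the new chord is B dominant thirteenth.
root → B
3rd (major 3rd) → D#
5th (perfect 5th) → F#
7th (minor 7th) → A
9th (major 9th) → C#
13th (major 13th) → G#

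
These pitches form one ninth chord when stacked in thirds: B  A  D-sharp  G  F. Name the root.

Arranged so that each adjacent pair is a third by letter name: G – B – D-sharp – F – A.
The bottom of that stack, G, is the root (this is G dominant ninth sharp five).

G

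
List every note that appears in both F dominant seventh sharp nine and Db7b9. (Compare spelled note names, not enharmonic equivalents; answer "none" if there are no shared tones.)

F dominant seventh sharp nine: F A C E♭ G♯
Db7b9: D♭ F A♭ C♭ E𝄫
Common to both → F.

F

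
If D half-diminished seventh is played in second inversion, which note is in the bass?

A-flat

D half-diminished seventh = D–F–A-flat–C. Second inversion → fifth in the bass = A-flat.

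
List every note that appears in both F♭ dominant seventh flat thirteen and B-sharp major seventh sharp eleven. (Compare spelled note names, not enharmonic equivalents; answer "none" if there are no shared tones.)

none

F♭ dominant seventh flat thirteen: F-flat A-flat C-flat E-double-flat D-double-flat
B-sharp major seventh sharp eleven: B-sharp D-double-sharp F-double-sharp A-double-sharp E-double-sharp
Common to both → none.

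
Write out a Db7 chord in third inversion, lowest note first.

In root position, Db7 is D♭–F–A♭–C♭.
Third inversion puts the seventh (C♭) in the bass.

C♭, D♭, F, A♭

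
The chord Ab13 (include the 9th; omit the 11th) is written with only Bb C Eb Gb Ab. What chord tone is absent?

F

Ab13 = Ab, C, Eb, Gb, Bb, F. The voicing lacks the 13th (major 13th), F.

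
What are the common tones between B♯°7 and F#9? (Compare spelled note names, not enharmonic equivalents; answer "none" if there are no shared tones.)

F#

B♯°7: B# D# F# A
F#9: F# A# C# E G#
Common to both → F#.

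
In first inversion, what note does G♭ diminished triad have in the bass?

G♭ diminished triad in root position is G-flat–B-double-flat–D-double-flat.
First inversion places the third in the bass, which is B-double-flat.

B-double-flat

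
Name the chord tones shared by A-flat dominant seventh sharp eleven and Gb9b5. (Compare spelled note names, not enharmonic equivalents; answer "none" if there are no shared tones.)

Ab Gb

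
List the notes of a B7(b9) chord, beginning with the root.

Root B, quality dominant seventh flat nine:
Root: B
Major 3rd (3rd): D♯
Perfect 5th (5th): F♯
Minor 7th (7th): A
Minor 9th (9th): C

B D♯ F♯ A C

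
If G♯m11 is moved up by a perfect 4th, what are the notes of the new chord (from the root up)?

C# E G# B D# F#

Transposed root: G# → C# (perfect 4th up). So we spell C# minor eleventh:
Root: C#
Minor 3rd (3rd): E
Perfect 5th (5th): G#
Minor 7th (7th): B
Major 9th (9th): D#
Perfect 11th (11th): F#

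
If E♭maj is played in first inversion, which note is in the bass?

G

E♭maj in root position is Eb–G–Bb.
First inversion places the third in the bass, which is G.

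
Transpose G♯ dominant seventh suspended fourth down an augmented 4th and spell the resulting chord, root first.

D, G, A, C

G# down an augmented 4th → D. New chord: D dominant seventh suspended fourth.
D — root
G — perfect 4th
A — perfect 5th
C — minor 7th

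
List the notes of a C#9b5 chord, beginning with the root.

C#, E#, G, B, D#

C#9b5: dominant ninth flat five on C#.
Root: C#
Major 3rd (3rd): E#
Diminished 5th (5th): G
Minor 7th (7th): B
Major 9th (9th): D#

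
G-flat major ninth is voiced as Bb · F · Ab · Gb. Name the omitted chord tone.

Db

The full G-flat major ninth chord is Gb, Bb, Db, F, Ab.
Comparing with the voicing, the perfect 5th (5th) — Db — is absent.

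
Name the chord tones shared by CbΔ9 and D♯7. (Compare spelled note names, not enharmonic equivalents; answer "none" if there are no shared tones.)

none

CbΔ9: Cb Eb Gb Bb Db
D♯7: D# F## A# C#
Common to both → none.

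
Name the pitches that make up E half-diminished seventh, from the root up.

E  G  Bb  D

E half-diminished seventh: half-diminished seventh on E.
root → E
3rd (minor 3rd) → G
5th (diminished 5th) → Bb
7th (minor 7th) → D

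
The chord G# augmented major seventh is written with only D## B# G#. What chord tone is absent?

F##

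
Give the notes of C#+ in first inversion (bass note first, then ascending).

In root position, C#+ is C#–E#–G##.
First inversion puts the third (E#) in the bass.

E# G## C#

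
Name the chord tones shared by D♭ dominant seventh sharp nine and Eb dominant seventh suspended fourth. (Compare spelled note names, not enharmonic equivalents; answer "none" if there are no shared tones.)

D♭ dominant seventh sharp nine: D-flat F A-flat C-flat E
Eb dominant seventh suspended fourth: E-flat A-flat B-flat D-flat
Common to both → D-flat, A-flat.

D-flat, A-flat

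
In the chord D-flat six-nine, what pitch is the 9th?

E-flat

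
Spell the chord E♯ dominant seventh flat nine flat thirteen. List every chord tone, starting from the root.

E♯ dominant seventh flat nine flat thirteen: dominant seventh flat nine flat thirteen on E♯.
- root: E♯
- major 3rd: G𝄪
- perfect 5th: B♯
- minor 7th: D♯
- minor 9th: F♯
- minor 13th: C♯

E♯, G𝄪, B♯, D♯, F♯, C♯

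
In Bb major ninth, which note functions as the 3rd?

D

Root of Bb major ninth = Bb. The 3rd is a major 3rd: Bb up a major 3rd → D.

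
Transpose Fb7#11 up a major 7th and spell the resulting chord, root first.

Eb G Bb Db A

Transposed root: Fb → Eb (major 7th up). So we spell Eb dominant seventh sharp eleven:
- root: Eb
- major 3rd: G
- perfect 5th: Bb
- minor 7th: Db
- augmented 11th: A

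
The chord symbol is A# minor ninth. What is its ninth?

Root of A# minor ninth = A#. The 9th is a major 9th: A# up a major 9th → B#.

B#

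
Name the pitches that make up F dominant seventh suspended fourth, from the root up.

F – B-flat – C – E-flat

F dominant seventh suspended fourth: dominant seventh suspended fourth on F.
root → F
4th (perfect 4th) → B-flat
5th (perfect 5th) → C
7th (minor 7th) → E-flat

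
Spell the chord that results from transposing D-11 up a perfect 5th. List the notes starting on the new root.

A, C, E, G, B, D

Transposed root: D → A (perfect 5th up). So we spell A minor eleventh:
A — root
C — minor 3rd
E — perfect 5th
G — minor 7th
B — major 9th
D — perfect 11th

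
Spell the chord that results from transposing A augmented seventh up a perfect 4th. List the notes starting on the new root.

A up a perfect 4th → D. New chord: D augmented seventh.
D — root
F-sharp — major 3rd
A-sharp — augmented 5th
C — minor 7th

D  F-sharp  A-sharp  C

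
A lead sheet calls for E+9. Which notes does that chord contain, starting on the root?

E+9: dominant ninth sharp five on E.
- root: E
- major 3rd: G#
- augmented 5th: B#
- minor 7th: D
- major 9th: F#

E – G# – B# – D – F#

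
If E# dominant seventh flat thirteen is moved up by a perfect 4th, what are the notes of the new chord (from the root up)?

A perfect 4th up from E# is A#, so the new chord is A# dominant seventh flat thirteen.
root → A#
3rd (major 3rd) → C##
5th (perfect 5th) → E#
7th (minor 7th) → G#
13th (minor 13th) → F#

A#, C##, E#, G#, F#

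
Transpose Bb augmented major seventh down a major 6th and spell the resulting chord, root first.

Transposed root: B-flat → D-flat (major 6th down). So we spell D-flat augmented major seventh:
D-flat — root
F — major 3rd
A — augmented 5th
C — major 7th

D-flat F A C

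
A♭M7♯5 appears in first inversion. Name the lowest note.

A♭M7♯5 in root position is Ab–C–E–G.
First inversion places the third in the bass, which is C.

C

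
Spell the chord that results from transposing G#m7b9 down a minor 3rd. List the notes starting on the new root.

G# down a minor 3rd → E#. New chord: E# minor seventh flat nine.
root → E#
3rd (minor 3rd) → G#
5th (perfect 5th) → B#
7th (minor 7th) → D#
9th (minor 9th) → F#

E#  G#  B#  D#  F#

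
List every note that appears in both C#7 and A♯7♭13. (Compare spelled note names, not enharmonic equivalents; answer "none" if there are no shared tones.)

C#7 = C#, E#, G#, B.
A♯7♭13 = A#, C##, E#, G#, F#.
Shared: E#, G#.

E#, G#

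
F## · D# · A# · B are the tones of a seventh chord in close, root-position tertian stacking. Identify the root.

B

Arranged so that each adjacent pair is a third by letter name: B – D# – F## – A#.
The bottom of that stack, B, is the root (this is B augmented major seventh).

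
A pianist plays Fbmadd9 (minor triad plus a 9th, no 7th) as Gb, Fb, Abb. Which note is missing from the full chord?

Cb

Fbmadd9 = Fb, Abb, Cb, Gb. The voicing lacks the 5th (perfect 5th), Cb.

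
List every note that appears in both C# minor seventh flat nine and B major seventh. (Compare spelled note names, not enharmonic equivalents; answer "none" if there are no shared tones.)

B

C# minor seventh flat nine: C-sharp E G-sharp B D
B major seventh: B D-sharp F-sharp A-sharp
Common to both → B.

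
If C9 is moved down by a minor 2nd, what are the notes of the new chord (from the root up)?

C down a minor 2nd → B. New chord: B dominant ninth.
B — root
D# — major 3rd
F# — perfect 5th
A — minor 7th
C# — major 9th

B  D#  F#  A  C#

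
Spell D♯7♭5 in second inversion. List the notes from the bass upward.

A, C#, D#, F##

In root position, D♯7♭5 is D#–F##–A–C#.
Second inversion puts the fifth (A) in the bass.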